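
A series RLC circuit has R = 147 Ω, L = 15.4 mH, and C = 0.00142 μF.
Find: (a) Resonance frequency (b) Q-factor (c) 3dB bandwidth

Step 1 — Resonance: ω₀ = 1/√(LC) = 1/√(0.0154·1.42e-09) = 2.138e+05 rad/s.
Step 2 — f₀ = ω₀/(2π) = 3.403e+04 Hz.
Step 3 — Series Q: Q = ω₀L/R = 2.138e+05·0.0154/147 = 22.4.
Step 4 — Bandwidth: Δω = ω₀/Q = 9545 rad/s; BW = Δω/(2π) = 1519 Hz.

(a) f₀ = 3.403e+04 Hz  (b) Q = 22.4  (c) BW = 1519 Hz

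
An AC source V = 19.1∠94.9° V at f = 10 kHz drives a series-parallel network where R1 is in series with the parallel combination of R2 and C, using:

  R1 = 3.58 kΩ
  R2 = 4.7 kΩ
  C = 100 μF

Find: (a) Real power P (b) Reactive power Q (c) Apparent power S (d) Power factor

Step 1 — Angular frequency: ω = 2π·f = 2π·1e+04 = 6.283e+04 rad/s.
Step 2 — Component impedances:
  R1: Z = R = 3580 Ω
  R2: Z = R = 4700 Ω
  C: Z = 1/(jωC) = -j/(ω·C) = 0 - j0.1592 Ω
Step 3 — Parallel branch: R2 || C = 1/(1/R2 + 1/C) = 5.389e-06 - j0.1592 Ω.
Step 4 — Series with R1: Z_total = R1 + (R2 || C) = 3580 - j0.1592 Ω = 3580∠-0.0° Ω.
Step 5 — Source phasor: V = 19.1∠94.9° V = -1.631 + j19.03 V.
Step 6 — Current: I = V / Z = -0.000456 + j0.005316 A = 0.005335∠94.9° A.
Step 7 — Complex power: S = V·I* = 0.1019 - j4.53e-06 VA.
Step 8 — Real power: P = Re(S) = 0.1019 W.
Step 9 — Reactive power: Q = Im(S) = -4.53e-06 VAR.
Step 10 — Apparent power: |S| = 0.1019 VA.
Step 11 — Power factor: PF = P/|S| = 1 (leading).

(a) P = 0.1019 W  (b) Q = -4.53e-06 VAR  (c) S = 0.1019 VA  (d) PF = 1 (leading)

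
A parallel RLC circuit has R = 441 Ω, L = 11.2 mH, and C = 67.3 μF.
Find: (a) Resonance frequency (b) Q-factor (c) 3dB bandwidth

Step 1 — Resonance: ω₀ = 1/√(LC) = 1/√(0.0112·6.73e-05) = 1152 rad/s.
Step 2 — f₀ = ω₀/(2π) = 183.3 Hz.
Step 3 — Parallel Q: Q = R/(ω₀L) = 441/(1152·0.0112) = 34.19.
Step 4 — Bandwidth: Δω = ω₀/Q = 33.69 rad/s; BW = Δω/(2π) = 5.362 Hz.

(a) f₀ = 183.3 Hz  (b) Q = 34.19  (c) BW = 5.362 Hz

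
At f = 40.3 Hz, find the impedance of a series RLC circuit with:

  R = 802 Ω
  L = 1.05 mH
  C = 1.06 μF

Step 1 — Angular frequency: ω = 2π·f = 2π·40.3 = 253.2 rad/s.
Step 2 — Component impedances:
  R: Z = R = 802 Ω
  L: Z = jωL = j·253.2·0.00105 = 0 + j0.2659 Ω
  C: Z = 1/(jωC) = -j/(ω·C) = 0 - j3726 Ω
Step 3 — Series combination: Z_total = R + L + C = 802 - j3725 Ω = 3811∠-77.9° Ω.

Z = 802 - j3725 Ω = 3811∠-77.9° Ω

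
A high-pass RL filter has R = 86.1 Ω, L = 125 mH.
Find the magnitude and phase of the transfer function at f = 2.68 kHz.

Step 1 — Angular frequency: ω = 2π·2680 = 1.684e+04 rad/s.
Step 2 — Transfer function: H(jω) = jωL/(R + jωL).
Step 3 — Numerator jωL = j·2105; denominator R + jωL = 86.1 + j2105.
Step 4 — H = 0.9983 + j0.04084.
Step 5 — Magnitude: |H| = 0.9992 (-0.0 dB); phase: φ = 2.3°.

|H| = 0.9992 (-0.0 dB), φ = 2.3°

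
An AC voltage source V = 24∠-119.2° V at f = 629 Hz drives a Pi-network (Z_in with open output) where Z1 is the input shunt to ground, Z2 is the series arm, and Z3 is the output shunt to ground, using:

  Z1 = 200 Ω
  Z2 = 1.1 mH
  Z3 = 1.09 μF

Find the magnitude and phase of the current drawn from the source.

Step 1 — Angular frequency: ω = 2π·f = 2π·629 = 3952 rad/s.
Step 2 — Component impedances:
  Z1: Z = R = 200 Ω
  Z2: Z = jωL = j·3952·0.0011 = 0 + j4.347 Ω
  Z3: Z = 1/(jωC) = -j/(ω·C) = 0 - j232.1 Ω
Step 3 — With open output, the series arm Z2 and the output shunt Z3 appear in series to ground: Z2 + Z3 = 0 - j227.8 Ω.
Step 4 — Parallel with input shunt Z1: Z_in = Z1 || (Z2 + Z3) = 112.9 - j99.16 Ω = 150.3∠-41.3° Ω.
Step 5 — Source phasor: V = 24∠-119.2° V = -11.71 - j20.95 V.
Step 6 — Ohm's law: I = V / Z_total = (-11.71 - j20.95) / (112.9 - j99.16) = 0.03343 - j0.1562 A.
Step 7 — Convert to polar: |I| = 0.1597 A, ∠I = -77.9°.

I = 0.1597∠-77.9° A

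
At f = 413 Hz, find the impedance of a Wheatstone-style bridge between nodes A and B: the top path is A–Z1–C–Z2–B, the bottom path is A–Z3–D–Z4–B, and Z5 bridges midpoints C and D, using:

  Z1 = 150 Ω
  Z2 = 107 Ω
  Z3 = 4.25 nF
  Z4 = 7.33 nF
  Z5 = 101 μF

Step 1 — Angular frequency: ω = 2π·f = 2π·413 = 2595 rad/s.
Step 2 — Component impedances:
  Z1: Z = R = 150 Ω
  Z2: Z = R = 107 Ω
  Z3: Z = 1/(jωC) = -j/(ω·C) = 0 - j9.067e+04 Ω
  Z4: Z = 1/(jωC) = -j/(ω·C) = 0 - j5.257e+04 Ω
  Z5: Z = 1/(jωC) = -j/(ω·C) = 0 - j3.815 Ω
Step 3 — Bridge requires nodal analysis (the Z5 bridge couples midpoints C and D, so the two paths cannot be reduced to a simple series/parallel combination). Setting node B to ground and injecting 1 A at node A, the 3-node admittance system at A, C, D solves to V_A = Z_AB = 257 - j0.4659 Ω = 257∠-0.1° Ω.

Z = 257 - j0.4659 Ω = 257∠-0.1° Ω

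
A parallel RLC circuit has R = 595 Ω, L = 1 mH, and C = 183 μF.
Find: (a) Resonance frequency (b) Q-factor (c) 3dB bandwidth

Step 1 — Resonance: ω₀ = 1/√(LC) = 1/√(0.001·0.000183) = 2338 rad/s.
Step 2 — f₀ = ω₀/(2π) = 372 Hz.
Step 3 — Parallel Q: Q = R/(ω₀L) = 595/(2338·0.001) = 254.5.
Step 4 — Bandwidth: Δω = ω₀/Q = 9.184 rad/s; BW = Δω/(2π) = 1.462 Hz.

(a) f₀ = 372 Hz  (b) Q = 254.5  (c) BW = 1.462 Hz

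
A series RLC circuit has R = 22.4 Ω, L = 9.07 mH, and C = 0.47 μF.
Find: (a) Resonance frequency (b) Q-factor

Step 1 — Resonance condition Im(Z)=0 gives ω₀ = 1/√(LC).
Step 2 — ω₀ = 1/√(0.00907·4.7e-07) = 1.532e+04 rad/s.
Step 3 — f₀ = ω₀/(2π) = 2438 Hz.
Step 4 — Series Q: Q = ω₀L/R = 1.532e+04·0.00907/22.4 = 6.202.

(a) f₀ = 2438 Hz  (b) Q = 6.202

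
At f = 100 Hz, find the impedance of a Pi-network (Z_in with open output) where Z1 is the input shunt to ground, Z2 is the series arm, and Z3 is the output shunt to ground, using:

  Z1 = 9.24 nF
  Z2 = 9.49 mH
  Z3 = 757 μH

Step 1 — Angular frequency: ω = 2π·f = 2π·100 = 628.3 rad/s.
Step 2 — Component impedances:
  Z1: Z = 1/(jωC) = -j/(ω·C) = 0 - j1.722e+05 Ω
  Z2: Z = jωL = j·628.3·0.00949 = 0 + j5.963 Ω
  Z3: Z = jωL = j·628.3·0.000757 = 0 + j0.4756 Ω
Step 3 — With open output, the series arm Z2 and the output shunt Z3 appear in series to ground: Z2 + Z3 = 0 + j6.438 Ω.
Step 4 — Parallel with input shunt Z1: Z_in = Z1 || (Z2 + Z3) = 0 + j6.439 Ω = 6.439∠90.0° Ω.

Z = 0 + j6.439 Ω = 6.439∠90.0° Ω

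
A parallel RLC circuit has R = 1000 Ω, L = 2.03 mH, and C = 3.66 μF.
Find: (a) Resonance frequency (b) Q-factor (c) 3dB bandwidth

Step 1 — Resonance: ω₀ = 1/√(LC) = 1/√(0.00203·3.66e-06) = 1.16e+04 rad/s.
Step 2 — f₀ = ω₀/(2π) = 1846 Hz.
Step 3 — Parallel Q: Q = R/(ω₀L) = 1000/(1.16e+04·0.00203) = 42.46.
Step 4 — Bandwidth: Δω = ω₀/Q = 273.2 rad/s; BW = Δω/(2π) = 43.48 Hz.

(a) f₀ = 1846 Hz  (b) Q = 42.46  (c) BW = 43.48 Hz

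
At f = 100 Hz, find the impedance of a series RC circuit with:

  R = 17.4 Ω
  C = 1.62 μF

Step 1 — Angular frequency: ω = 2π·f = 2π·100 = 628.3 rad/s.
Step 2 — Component impedances:
  R: Z = R = 17.4 Ω
  C: Z = 1/(jωC) = -j/(ω·C) = 0 - j982.4 Ω
Step 3 — Series combination: Z_total = R + C = 17.4 - j982.4 Ω = 982.6∠-89.0° Ω.

Z = 17.4 - j982.4 Ω = 982.6∠-89.0° Ω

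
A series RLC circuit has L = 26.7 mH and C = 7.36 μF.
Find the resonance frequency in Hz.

Step 1 — Resonance condition Im(Z)=0 gives ω₀ = 1/√(LC).
Step 2 — ω₀ = 1/√(0.0267·7.36e-06) = 2256 rad/s.
Step 3 — f₀ = ω₀/(2π) = 359 Hz.

f₀ = 359 Hz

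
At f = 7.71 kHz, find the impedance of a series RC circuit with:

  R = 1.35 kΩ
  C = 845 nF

Step 1 — Angular frequency: ω = 2π·f = 2π·7710 = 4.844e+04 rad/s.
Step 2 — Component impedances:
  R: Z = R = 1350 Ω
  C: Z = 1/(jωC) = -j/(ω·C) = 0 - j24.43 Ω
Step 3 — Series combination: Z_total = R + C = 1350 - j24.43 Ω = 1350∠-1.0° Ω.

Z = 1350 - j24.43 Ω = 1350∠-1.0° Ω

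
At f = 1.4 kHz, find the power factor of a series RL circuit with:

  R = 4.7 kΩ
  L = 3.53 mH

Step 1 — Angular frequency: ω = 2π·f = 2π·1400 = 8796 rad/s.
Step 2 — Component impedances:
  R: Z = R = 4700 Ω
  L: Z = jωL = j·8796·0.00353 = 0 + j31.05 Ω
Step 3 — Series combination: Z_total = R + L = 4700 + j31.05 Ω = 4700∠0.4° Ω.
Step 4 — Power factor: PF = cos(φ) = Re(Z)/|Z| = 4700/4700 = 1.
Step 5 — Type: Im(Z) = 31.05 ⇒ lagging (phase φ = 0.4°).

PF = 1 (lagging, φ = 0.4°)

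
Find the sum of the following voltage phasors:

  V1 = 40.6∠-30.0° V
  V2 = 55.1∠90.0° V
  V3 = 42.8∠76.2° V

Step 1 — Convert each phasor to rectangular form:
  V1 = 40.6·(cos(-30.0°) + j·sin(-30.0°)) = 35.16 - j20.3 V
  V2 = 55.1·(cos(90.0°) + j·sin(90.0°)) = 0 + j55.1 V
  V3 = 42.8·(cos(76.2°) + j·sin(76.2°)) = 10.21 + j41.56 V
Step 2 — Sum components: V_total = 45.37 + j76.36 V.
Step 3 — Convert to polar: |V_total| = 88.83 V, ∠V_total = 59.3°.

V_total = 88.83∠59.3° V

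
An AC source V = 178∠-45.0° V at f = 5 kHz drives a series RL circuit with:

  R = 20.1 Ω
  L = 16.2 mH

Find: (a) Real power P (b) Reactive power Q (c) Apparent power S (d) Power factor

Step 1 — Angular frequency: ω = 2π·f = 2π·5000 = 3.142e+04 rad/s.
Step 2 — Component impedances:
  R: Z = R = 20.1 Ω
  L: Z = jωL = j·3.142e+04·0.0162 = 0 + j508.9 Ω
Step 3 — Series combination: Z_total = R + L = 20.1 + j508.9 Ω = 509.3∠87.7° Ω.
Step 4 — Source phasor: V = 178∠-45.0° V = 125.9 - j125.9 V.
Step 5 — Current: I = V / Z = -0.2372 - j0.2567 A = 0.3495∠-132.7° A.
Step 6 — Complex power: S = V·I* = 2.455 + j62.16 VA.
Step 7 — Real power: P = Re(S) = 2.455 W.
Step 8 — Reactive power: Q = Im(S) = 62.16 VAR.
Step 9 — Apparent power: |S| = 62.21 VA.
Step 10 — Power factor: PF = P/|S| = 0.03946 (lagging).

(a) P = 2.455 W  (b) Q = 62.16 VAR  (c) S = 62.21 VA  (d) PF = 0.03946 (lagging)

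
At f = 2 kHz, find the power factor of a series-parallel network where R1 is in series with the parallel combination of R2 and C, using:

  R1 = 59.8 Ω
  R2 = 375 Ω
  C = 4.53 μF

Step 1 — Angular frequency: ω = 2π·f = 2π·2000 = 1.257e+04 rad/s.
Step 2 — Component impedances:
  R1: Z = R = 59.8 Ω
  R2: Z = R = 375 Ω
  C: Z = 1/(jωC) = -j/(ω·C) = 0 - j17.57 Ω
Step 3 — Parallel branch: R2 || C = 1/(1/R2 + 1/C) = 0.8211 - j17.53 Ω.
Step 4 — Series with R1: Z_total = R1 + (R2 || C) = 60.62 - j17.53 Ω = 63.1∠-16.1° Ω.
Step 5 — Power factor: PF = cos(φ) = Re(Z)/|Z| = 60.6211/63.1044 = 0.9606.
Step 6 — Type: Im(Z) = -17.53 ⇒ leading (phase φ = -16.1°).

PF = 0.9606 (leading, φ = -16.1°)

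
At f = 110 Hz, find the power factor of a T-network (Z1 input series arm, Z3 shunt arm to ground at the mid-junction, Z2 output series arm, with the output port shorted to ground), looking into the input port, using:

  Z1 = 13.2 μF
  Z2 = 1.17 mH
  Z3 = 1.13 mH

Step 1 — Angular frequency: ω = 2π·f = 2π·110 = 691.2 rad/s.
Step 2 — Component impedances:
  Z1: Z = 1/(jωC) = -j/(ω·C) = 0 - j109.6 Ω
  Z2: Z = jωL = j·691.2·0.00117 = 0 + j0.8086 Ω
  Z3: Z = jωL = j·691.2·0.00113 = 0 + j0.781 Ω
Step 3 — With the output port shorted to ground, the output series arm Z2 runs from the junction to ground; the shunt arm Z3 also runs from the junction to ground. They appear in parallel: Z3 || Z2 = 0 + j0.3973 Ω.
Step 4 — Series with input arm Z1: Z_in = Z1 + (Z3 || Z2) = 0 - j109.2 Ω = 109.2∠-90.0° Ω.
Step 5 — Power factor: PF = cos(φ) = Re(Z)/|Z| = 0/109.2 = 0.
Step 6 — Type: Im(Z) = -109.2 ⇒ leading (phase φ = -90.0°).

PF = 0 (leading, φ = -90.0°)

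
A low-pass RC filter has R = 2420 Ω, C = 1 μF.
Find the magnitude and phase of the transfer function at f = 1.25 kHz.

Step 1 — Angular frequency: ω = 2π·1250 = 7854 rad/s.
Step 2 — Transfer function: H(jω) = 1/(1 + jωRC).
Step 3 — Denominator: 1 + jωRC = 1 + j·7854·2420·1e-06 = 1 + j19.01.
Step 4 — H = 0.002761 - j0.05247.
Step 5 — Magnitude: |H| = 0.05254 (-25.6 dB); phase: φ = -87.0°.

|H| = 0.05254 (-25.6 dB), φ = -87.0°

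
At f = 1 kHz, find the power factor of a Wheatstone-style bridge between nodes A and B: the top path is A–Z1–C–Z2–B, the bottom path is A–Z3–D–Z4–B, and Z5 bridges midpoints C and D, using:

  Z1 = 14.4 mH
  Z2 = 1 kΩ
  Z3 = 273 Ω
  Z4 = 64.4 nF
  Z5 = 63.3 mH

Step 1 — Angular frequency: ω = 2π·f = 2π·1000 = 6283 rad/s.
Step 2 — Component impedances:
  Z1: Z = jωL = j·6283·0.0144 = 0 + j90.48 Ω
  Z2: Z = R = 1000 Ω
  Z3: Z = R = 273 Ω
  Z4: Z = 1/(jωC) = -j/(ω·C) = 0 - j2471 Ω
  Z5: Z = jωL = j·6283·0.0633 = 0 + j397.7 Ω
Step 3 — Bridge requires nodal analysis (the Z5 bridge couples midpoints C and D, so the two paths cannot be reduced to a simple series/parallel combination). Setting node B to ground and injecting 1 A at node A, the 3-node admittance system at A, C, D solves to V_A = Z_AB = 885.6 - j265.7 Ω = 924.6∠-16.7° Ω.
Step 4 — Power factor: PF = cos(φ) = Re(Z)/|Z| = 885.6/924.6 = 0.9578.
Step 5 — Type: Im(Z) = -265.7 ⇒ leading (phase φ = -16.7°).

PF = 0.9578 (leading, φ = -16.7°)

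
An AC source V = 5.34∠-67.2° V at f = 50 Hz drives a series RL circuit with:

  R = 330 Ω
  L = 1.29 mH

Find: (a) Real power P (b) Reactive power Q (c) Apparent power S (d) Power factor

Step 1 — Angular frequency: ω = 2π·f = 2π·50 = 314.2 rad/s.
Step 2 — Component impedances:
  R: Z = R = 330 Ω
  L: Z = jωL = j·314.2·0.00129 = 0 + j0.4053 Ω
Step 3 — Series combination: Z_total = R + L = 330 + j0.4053 Ω = 330∠0.1° Ω.
Step 4 — Source phasor: V = 5.34∠-67.2° V = 2.069 - j4.923 V.
Step 5 — Current: I = V / Z = 0.006252 - j0.01493 A = 0.01618∠-67.3° A.
Step 6 — Complex power: S = V·I* = 0.08641 + j0.0001061 VA.
Step 7 — Real power: P = Re(S) = 0.08641 W.
Step 8 — Reactive power: Q = Im(S) = 0.0001061 VAR.
Step 9 — Apparent power: |S| = 0.08641 VA.
Step 10 — Power factor: PF = P/|S| = 1 (lagging).

(a) P = 0.08641 W  (b) Q = 0.0001061 VAR  (c) S = 0.08641 VA  (d) PF = 1 (lagging)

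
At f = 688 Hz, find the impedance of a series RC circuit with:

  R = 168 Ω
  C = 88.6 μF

Step 1 — Angular frequency: ω = 2π·f = 2π·688 = 4323 rad/s.
Step 2 — Component impedances:
  R: Z = R = 168 Ω
  C: Z = 1/(jωC) = -j/(ω·C) = 0 - j2.611 Ω
Step 3 — Series combination: Z_total = R + C = 168 - j2.611 Ω = 168∠-0.9° Ω.

Z = 168 - j2.611 Ω = 168∠-0.9° Ω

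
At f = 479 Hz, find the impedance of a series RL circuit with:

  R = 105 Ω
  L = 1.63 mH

Step 1 — Angular frequency: ω = 2π·f = 2π·479 = 3010 rad/s.
Step 2 — Component impedances:
  R: Z = R = 105 Ω
  L: Z = jωL = j·3010·0.00163 = 0 + j4.906 Ω
Step 3 — Series combination: Z_total = R + L = 105 + j4.906 Ω = 105.1∠2.7° Ω.

Z = 105 + j4.906 Ω = 105.1∠2.7° Ω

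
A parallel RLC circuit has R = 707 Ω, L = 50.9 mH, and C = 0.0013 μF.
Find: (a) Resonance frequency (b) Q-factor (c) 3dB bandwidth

Step 1 — Resonance: ω₀ = 1/√(LC) = 1/√(0.0509·1.3e-09) = 1.229e+05 rad/s.
Step 2 — f₀ = ω₀/(2π) = 1.957e+04 Hz.
Step 3 — Parallel Q: Q = R/(ω₀L) = 707/(1.229e+05·0.0509) = 0.113.
Step 4 — Bandwidth: Δω = ω₀/Q = 1.088e+06 rad/s; BW = Δω/(2π) = 1.732e+05 Hz.

(a) f₀ = 1.957e+04 Hz  (b) Q = 0.113  (c) BW = 1.732e+05 Hz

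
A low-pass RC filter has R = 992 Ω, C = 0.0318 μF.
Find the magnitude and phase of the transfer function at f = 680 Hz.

Step 1 — Angular frequency: ω = 2π·680 = 4273 rad/s.
Step 2 — Transfer function: H(jω) = 1/(1 + jωRC).
Step 3 — Denominator: 1 + jωRC = 1 + j·4273·992·3.18e-08 = 1 + j0.1348.
Step 4 — H = 0.9822 - j0.1324.
Step 5 — Magnitude: |H| = 0.991 (-0.1 dB); phase: φ = -7.7°.

|H| = 0.991 (-0.1 dB), φ = -7.7°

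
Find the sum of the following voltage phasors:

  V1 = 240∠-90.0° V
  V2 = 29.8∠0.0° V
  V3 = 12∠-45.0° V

Step 1 — Convert each phasor to rectangular form:
  V1 = 240·(cos(-90.0°) + j·sin(-90.0°)) = 0 - j240 V
  V2 = 29.8·(cos(0.0°) + j·sin(0.0°)) = 29.8 V
  V3 = 12·(cos(-45.0°) + j·sin(-45.0°)) = 8.485 - j8.485 V
Step 2 — Sum components: V_total = 38.29 - j248.5 V.
Step 3 — Convert to polar: |V_total| = 251.4 V, ∠V_total = -81.2°.

V_total = 251.4∠-81.2° V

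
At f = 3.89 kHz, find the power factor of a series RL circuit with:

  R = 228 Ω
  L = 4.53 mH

Step 1 — Angular frequency: ω = 2π·f = 2π·3890 = 2.444e+04 rad/s.
Step 2 — Component impedances:
  R: Z = R = 228 Ω
  L: Z = jωL = j·2.444e+04·0.00453 = 0 + j110.7 Ω
Step 3 — Series combination: Z_total = R + L = 228 + j110.7 Ω = 253.5∠25.9° Ω.
Step 4 — Power factor: PF = cos(φ) = Re(Z)/|Z| = 228/253.462 = 0.8995.
Step 5 — Type: Im(Z) = 110.7 ⇒ lagging (phase φ = 25.9°).

PF = 0.8995 (lagging, φ = 25.9°)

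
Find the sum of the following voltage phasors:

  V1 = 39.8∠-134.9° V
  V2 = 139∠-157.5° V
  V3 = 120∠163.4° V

Step 1 — Convert each phasor to rectangular form:
  V1 = 39.8·(cos(-134.9°) + j·sin(-134.9°)) = -28.09 - j28.19 V
  V2 = 139·(cos(-157.5°) + j·sin(-157.5°)) = -128.4 - j53.19 V
  V3 = 120·(cos(163.4°) + j·sin(163.4°)) = -115 + j34.28 V
Step 2 — Sum components: V_total = -271.5 - j47.1 V.
Step 3 — Convert to polar: |V_total| = 275.6 V, ∠V_total = -170.2°.

V_total = 275.6∠-170.2° V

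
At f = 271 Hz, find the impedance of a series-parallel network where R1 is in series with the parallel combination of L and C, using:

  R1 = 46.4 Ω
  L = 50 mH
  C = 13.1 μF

Step 1 — Angular frequency: ω = 2π·f = 2π·271 = 1703 rad/s.
Step 2 — Component impedances:
  R1: Z = R = 46.4 Ω
  L: Z = jωL = j·1703·0.05 = 0 + j85.14 Ω
  C: Z = 1/(jωC) = -j/(ω·C) = 0 - j44.83 Ω
Step 3 — Parallel branch: L || C = 1/(1/L + 1/C) = 0 - j94.7 Ω.
Step 4 — Series with R1: Z_total = R1 + (L || C) = 46.4 - j94.7 Ω = 105.5∠-63.9° Ω.

Z = 46.4 - j94.7 Ω = 105.5∠-63.9° Ω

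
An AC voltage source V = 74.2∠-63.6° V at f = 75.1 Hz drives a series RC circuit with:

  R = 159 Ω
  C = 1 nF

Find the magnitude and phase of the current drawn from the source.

Step 1 — Angular frequency: ω = 2π·f = 2π·75.1 = 471.9 rad/s.
Step 2 — Component impedances:
  R: Z = R = 159 Ω
  C: Z = 1/(jωC) = -j/(ω·C) = 0 - j2.119e+06 Ω
Step 3 — Series combination: Z_total = R + C = 159 - j2.119e+06 Ω = 2.119e+06∠-90.0° Ω.
Step 4 — Source phasor: V = 74.2∠-63.6° V = 32.99 - j66.46 V.
Step 5 — Ohm's law: I = V / Z_total = (32.99 - j66.46) / (159 - j2.119e+06) = 3.136e-05 + j1.557e-05 A.
Step 6 — Convert to polar: |I| = 3.501e-05 A, ∠I = 26.4°.

I = 3.501e-05∠26.4° A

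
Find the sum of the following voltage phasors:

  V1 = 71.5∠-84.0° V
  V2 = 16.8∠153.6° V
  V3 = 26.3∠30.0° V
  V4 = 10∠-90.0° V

Step 1 — Convert each phasor to rectangular form:
  V1 = 71.5·(cos(-84.0°) + j·sin(-84.0°)) = 7.474 - j71.11 V
  V2 = 16.8·(cos(153.6°) + j·sin(153.6°)) = -15.05 + j7.47 V
  V3 = 26.3·(cos(30.0°) + j·sin(30.0°)) = 22.78 + j13.15 V
  V4 = 10·(cos(-90.0°) + j·sin(-90.0°)) = 0 - j10 V
Step 2 — Sum components: V_total = 15.2 - j60.49 V.
Step 3 — Convert to polar: |V_total| = 62.37 V, ∠V_total = -75.9°.

V_total = 62.37∠-75.9° V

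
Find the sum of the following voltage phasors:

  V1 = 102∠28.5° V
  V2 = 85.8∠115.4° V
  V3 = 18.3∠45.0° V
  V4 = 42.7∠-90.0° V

Step 1 — Convert each phasor to rectangular form:
  V1 = 102·(cos(28.5°) + j·sin(28.5°)) = 89.64 + j48.67 V
  V2 = 85.8·(cos(115.4°) + j·sin(115.4°)) = -36.8 + j77.51 V
  V3 = 18.3·(cos(45.0°) + j·sin(45.0°)) = 12.94 + j12.94 V
  V4 = 42.7·(cos(-90.0°) + j·sin(-90.0°)) = 0 - j42.7 V
Step 2 — Sum components: V_total = 65.78 + j96.42 V.
Step 3 — Convert to polar: |V_total| = 116.7 V, ∠V_total = 55.7°.

V_total = 116.7∠55.7° V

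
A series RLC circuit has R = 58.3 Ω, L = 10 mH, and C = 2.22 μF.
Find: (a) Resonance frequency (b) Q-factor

Step 1 — Resonance condition Im(Z)=0 gives ω₀ = 1/√(LC).
Step 2 — ω₀ = 1/√(0.01·2.22e-06) = 6712 rad/s.
Step 3 — f₀ = ω₀/(2π) = 1068 Hz.
Step 4 — Series Q: Q = ω₀L/R = 6712·0.01/58.3 = 1.151.

(a) f₀ = 1068 Hz  (b) Q = 1.151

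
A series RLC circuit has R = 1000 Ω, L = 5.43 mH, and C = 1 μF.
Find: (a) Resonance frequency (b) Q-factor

Step 1 — Resonance condition Im(Z)=0 gives ω₀ = 1/√(LC).
Step 2 — ω₀ = 1/√(0.00543·1e-06) = 1.357e+04 rad/s.
Step 3 — f₀ = ω₀/(2π) = 2160 Hz.
Step 4 — Series Q: Q = ω₀L/R = 1.357e+04·0.00543/1000 = 0.07369.

(a) f₀ = 2160 Hz  (b) Q = 0.07369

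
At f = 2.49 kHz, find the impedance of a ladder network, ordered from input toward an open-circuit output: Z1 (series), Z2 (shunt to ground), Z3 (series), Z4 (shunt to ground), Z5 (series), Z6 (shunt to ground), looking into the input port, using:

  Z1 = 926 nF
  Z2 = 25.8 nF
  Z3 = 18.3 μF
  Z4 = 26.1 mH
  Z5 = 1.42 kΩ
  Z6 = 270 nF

Step 1 — Angular frequency: ω = 2π·f = 2π·2490 = 1.565e+04 rad/s.
Step 2 — Component impedances:
  Z1: Z = 1/(jωC) = -j/(ω·C) = 0 - j69.03 Ω
  Z2: Z = 1/(jωC) = -j/(ω·C) = 0 - j2477 Ω
  Z3: Z = 1/(jωC) = -j/(ω·C) = 0 - j3.493 Ω
  Z4: Z = jωL = j·1.565e+04·0.0261 = 0 + j408.3 Ω
  Z5: Z = R = 1420 Ω
  Z6: Z = 1/(jωC) = -j/(ω·C) = 0 - j236.7 Ω
Step 3 — Ladder network (open output): work backward from the far end, alternating series and parallel combinations. Z_in = 162.7 + j386 Ω = 418.9∠67.2° Ω.

Z = 162.7 + j386 Ω = 418.9∠67.2° Ω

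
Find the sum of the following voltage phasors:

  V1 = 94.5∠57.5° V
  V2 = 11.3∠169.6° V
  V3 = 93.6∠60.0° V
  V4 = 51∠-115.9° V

Step 1 — Convert each phasor to rectangular form:
  V1 = 94.5·(cos(57.5°) + j·sin(57.5°)) = 50.77 + j79.7 V
  V2 = 11.3·(cos(169.6°) + j·sin(169.6°)) = -11.11 + j2.04 V
  V3 = 93.6·(cos(60.0°) + j·sin(60.0°)) = 46.8 + j81.06 V
  V4 = 51·(cos(-115.9°) + j·sin(-115.9°)) = -22.28 - j45.88 V
Step 2 — Sum components: V_total = 64.18 + j116.9 V.
Step 3 — Convert to polar: |V_total| = 133.4 V, ∠V_total = 61.2°.

V_total = 133.4∠61.2° V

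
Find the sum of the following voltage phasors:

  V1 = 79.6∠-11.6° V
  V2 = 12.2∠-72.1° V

Step 1 — Convert each phasor to rectangular form:
  V1 = 79.6·(cos(-11.6°) + j·sin(-11.6°)) = 77.97 - j16.01 V
  V2 = 12.2·(cos(-72.1°) + j·sin(-72.1°)) = 3.75 - j11.61 V
Step 2 — Sum components: V_total = 81.72 - j27.62 V.
Step 3 — Convert to polar: |V_total| = 86.26 V, ∠V_total = -18.7°.

V_total = 86.26∠-18.7° V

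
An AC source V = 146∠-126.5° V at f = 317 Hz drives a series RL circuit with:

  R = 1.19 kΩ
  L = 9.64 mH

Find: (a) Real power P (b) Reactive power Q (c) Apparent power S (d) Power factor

Step 1 — Angular frequency: ω = 2π·f = 2π·317 = 1992 rad/s.
Step 2 — Component impedances:
  R: Z = R = 1190 Ω
  L: Z = jωL = j·1992·0.00964 = 0 + j19.2 Ω
Step 3 — Series combination: Z_total = R + L = 1190 + j19.2 Ω = 1190∠0.9° Ω.
Step 4 — Source phasor: V = 146∠-126.5° V = -86.84 - j117.4 V.
Step 5 — Current: I = V / Z = -0.07455 - j0.09742 A = 0.1227∠-127.4° A.
Step 6 — Complex power: S = V·I* = 17.91 + j0.2889 VA.
Step 7 — Real power: P = Re(S) = 17.91 W.
Step 8 — Reactive power: Q = Im(S) = 0.2889 VAR.
Step 9 — Apparent power: |S| = 17.91 VA.
Step 10 — Power factor: PF = P/|S| = 0.9999 (lagging).

(a) P = 17.91 W  (b) Q = 0.2889 VAR  (c) S = 17.91 VA  (d) PF = 0.9999 (lagging)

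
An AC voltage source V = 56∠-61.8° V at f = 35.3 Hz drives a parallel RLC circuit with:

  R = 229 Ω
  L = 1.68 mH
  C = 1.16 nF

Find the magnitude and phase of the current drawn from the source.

Step 1 — Angular frequency: ω = 2π·f = 2π·35.3 = 221.8 rad/s.
Step 2 — Component impedances:
  R: Z = R = 229 Ω
  L: Z = jωL = j·221.8·0.00168 = 0 + j0.3726 Ω
  C: Z = 1/(jωC) = -j/(ω·C) = 0 - j3.887e+06 Ω
Step 3 — Parallel combination: 1/Z_total = 1/R + 1/L + 1/C; Z_total = 0.0006063 + j0.3726 Ω = 0.3726∠89.9° Ω.
Step 4 — Source phasor: V = 56∠-61.8° V = 26.46 - j49.35 V.
Step 5 — Ohm's law: I = V / Z_total = (26.46 - j49.35) / (0.0006063 + j0.3726) = -132.3 - j71.23 A.
Step 6 — Convert to polar: |I| = 150.3 A, ∠I = -151.7°.

I = 150.3∠-151.7° A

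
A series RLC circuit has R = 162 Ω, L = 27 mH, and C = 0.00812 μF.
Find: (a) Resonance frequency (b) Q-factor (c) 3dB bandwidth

Step 1 — Resonance: ω₀ = 1/√(LC) = 1/√(0.027·8.12e-09) = 6.754e+04 rad/s.
Step 2 — f₀ = ω₀/(2π) = 1.075e+04 Hz.
Step 3 — Series Q: Q = ω₀L/R = 6.754e+04·0.027/162 = 11.26.
Step 4 — Bandwidth: Δω = ω₀/Q = 6000 rad/s; BW = Δω/(2π) = 954.9 Hz.

(a) f₀ = 1.075e+04 Hz  (b) Q = 11.26  (c) BW = 954.9 Hz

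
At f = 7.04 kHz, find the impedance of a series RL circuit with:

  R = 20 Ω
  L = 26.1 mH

Step 1 — Angular frequency: ω = 2π·f = 2π·7040 = 4.423e+04 rad/s.
Step 2 — Component impedances:
  R: Z = R = 20 Ω
  L: Z = jωL = j·4.423e+04·0.0261 = 0 + j1154 Ω
Step 3 — Series combination: Z_total = R + L = 20 + j1154 Ω = 1155∠89.0° Ω.

Z = 20 + j1154 Ω = 1155∠89.0° Ω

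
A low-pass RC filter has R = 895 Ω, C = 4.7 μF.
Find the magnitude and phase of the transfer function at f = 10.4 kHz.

Step 1 — Angular frequency: ω = 2π·1.04e+04 = 6.535e+04 rad/s.
Step 2 — Transfer function: H(jω) = 1/(1 + jωRC).
Step 3 — Denominator: 1 + jωRC = 1 + j·6.535e+04·895·4.7e-06 = 1 + j274.9.
Step 4 — H = 1.324e-05 - j0.003638.
Step 5 — Magnitude: |H| = 0.003638 (-48.8 dB); phase: φ = -89.8°.

|H| = 0.003638 (-48.8 dB), φ = -89.8°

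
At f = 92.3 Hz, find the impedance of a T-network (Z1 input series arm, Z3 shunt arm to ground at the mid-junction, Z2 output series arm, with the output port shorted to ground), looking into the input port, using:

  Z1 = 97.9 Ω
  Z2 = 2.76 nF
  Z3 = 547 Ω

Step 1 — Angular frequency: ω = 2π·f = 2π·92.3 = 579.9 rad/s.
Step 2 — Component impedances:
  Z1: Z = R = 97.9 Ω
  Z2: Z = 1/(jωC) = -j/(ω·C) = 0 - j6.248e+05 Ω
  Z3: Z = R = 547 Ω
Step 3 — With the output port shorted to ground, the output series arm Z2 runs from the junction to ground; the shunt arm Z3 also runs from the junction to ground. They appear in parallel: Z3 || Z2 = 547 - j0.4789 Ω.
Step 4 — Series with input arm Z1: Z_in = Z1 + (Z3 || Z2) = 644.9 - j0.4789 Ω = 644.9∠-0.0° Ω.

Z = 644.9 - j0.4789 Ω = 644.9∠-0.0° Ω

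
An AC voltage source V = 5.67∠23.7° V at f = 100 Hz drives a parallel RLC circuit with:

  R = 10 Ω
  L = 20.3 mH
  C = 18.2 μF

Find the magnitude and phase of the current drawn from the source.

Step 1 — Angular frequency: ω = 2π·f = 2π·100 = 628.3 rad/s.
Step 2 — Component impedances:
  R: Z = R = 10 Ω
  L: Z = jωL = j·628.3·0.0203 = 0 + j12.75 Ω
  C: Z = 1/(jωC) = -j/(ω·C) = 0 - j87.45 Ω
Step 3 — Parallel combination: 1/Z_total = 1/R + 1/L + 1/C; Z_total = 6.904 + j4.623 Ω = 8.309∠33.8° Ω.
Step 4 — Source phasor: V = 5.67∠23.7° V = 5.192 + j2.279 V.
Step 5 — Ohm's law: I = V / Z_total = (5.192 + j2.279) / (6.904 + j4.623) = 0.6718 - j0.1198 A.
Step 6 — Convert to polar: |I| = 0.6824 A, ∠I = -10.1°.

I = 0.6824∠-10.1° A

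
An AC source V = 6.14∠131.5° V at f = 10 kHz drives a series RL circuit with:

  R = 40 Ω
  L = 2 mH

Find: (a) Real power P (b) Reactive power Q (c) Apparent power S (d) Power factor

Step 1 — Angular frequency: ω = 2π·f = 2π·1e+04 = 6.283e+04 rad/s.
Step 2 — Component impedances:
  R: Z = R = 40 Ω
  L: Z = jωL = j·6.283e+04·0.002 = 0 + j125.7 Ω
Step 3 — Series combination: Z_total = R + L = 40 + j125.7 Ω = 131.9∠72.3° Ω.
Step 4 — Source phasor: V = 6.14∠131.5° V = -4.068 + j4.599 V.
Step 5 — Current: I = V / Z = 0.02387 + j0.03997 A = 0.04656∠59.2° A.
Step 6 — Complex power: S = V·I* = 0.08671 + j0.2724 VA.
Step 7 — Real power: P = Re(S) = 0.08671 W.
Step 8 — Reactive power: Q = Im(S) = 0.2724 VAR.
Step 9 — Apparent power: |S| = 0.2859 VA.
Step 10 — Power factor: PF = P/|S| = 0.3033 (lagging).

(a) P = 0.08671 W  (b) Q = 0.2724 VAR  (c) S = 0.2859 VA  (d) PF = 0.3033 (lagging)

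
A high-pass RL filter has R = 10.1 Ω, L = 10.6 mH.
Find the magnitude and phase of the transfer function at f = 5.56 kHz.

Step 1 — Angular frequency: ω = 2π·5560 = 3.493e+04 rad/s.
Step 2 — Transfer function: H(jω) = jωL/(R + jωL).
Step 3 — Numerator jωL = j·370.3; denominator R + jωL = 10.1 + j370.3.
Step 4 — H = 0.9993 + j0.02725.
Step 5 — Magnitude: |H| = 0.9996 (-0.0 dB); phase: φ = 1.6°.

|H| = 0.9996 (-0.0 dB), φ = 1.6°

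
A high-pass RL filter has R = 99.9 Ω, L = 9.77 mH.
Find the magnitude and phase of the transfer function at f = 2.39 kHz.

Step 1 — Angular frequency: ω = 2π·2390 = 1.502e+04 rad/s.
Step 2 — Transfer function: H(jω) = jωL/(R + jωL).
Step 3 — Numerator jωL = j·146.7; denominator R + jωL = 99.9 + j146.7.
Step 4 — H = 0.6832 + j0.4652.
Step 5 — Magnitude: |H| = 0.8266 (-1.7 dB); phase: φ = 34.3°.

|H| = 0.8266 (-1.7 dB), φ = 34.3°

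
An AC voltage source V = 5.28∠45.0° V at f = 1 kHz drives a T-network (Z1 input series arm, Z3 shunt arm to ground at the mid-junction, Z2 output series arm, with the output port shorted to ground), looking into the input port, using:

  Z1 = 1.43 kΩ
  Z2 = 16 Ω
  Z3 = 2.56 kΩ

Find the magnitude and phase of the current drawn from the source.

Step 1 — Angular frequency: ω = 2π·f = 2π·1000 = 6283 rad/s.
Step 2 — Component impedances:
  Z1: Z = R = 1430 Ω
  Z2: Z = R = 16 Ω
  Z3: Z = R = 2560 Ω
Step 3 — With the output port shorted to ground, the output series arm Z2 runs from the junction to ground; the shunt arm Z3 also runs from the junction to ground. They appear in parallel: Z3 || Z2 = 15.9 Ω.
Step 4 — Series with input arm Z1: Z_in = Z1 + (Z3 || Z2) = 1446 Ω = 1446∠0.0° Ω.
Step 5 — Source phasor: V = 5.28∠45.0° V = 3.734 + j3.734 V.
Step 6 — Ohm's law: I = V / Z_total = (3.734 + j3.734) / (1446) = 0.002582 + j0.002582 A.
Step 7 — Convert to polar: |I| = 0.003652 A, ∠I = 45.0°.

I = 0.003652∠45.0° A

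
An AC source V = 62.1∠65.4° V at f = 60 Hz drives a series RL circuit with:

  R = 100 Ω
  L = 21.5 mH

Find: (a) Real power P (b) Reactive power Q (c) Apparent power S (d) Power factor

Step 1 — Angular frequency: ω = 2π·f = 2π·60 = 377 rad/s.
Step 2 — Component impedances:
  R: Z = R = 100 Ω
  L: Z = jωL = j·377·0.0215 = 0 + j8.105 Ω
Step 3 — Series combination: Z_total = R + L = 100 + j8.105 Ω = 100.3∠4.6° Ω.
Step 4 — Source phasor: V = 62.1∠65.4° V = 25.85 + j56.46 V.
Step 5 — Current: I = V / Z = 0.3023 + j0.5401 A = 0.619∠60.8° A.
Step 6 — Complex power: S = V·I* = 38.31 + j3.105 VA.
Step 7 — Real power: P = Re(S) = 38.31 W.
Step 8 — Reactive power: Q = Im(S) = 3.105 VAR.
Step 9 — Apparent power: |S| = 38.44 VA.
Step 10 — Power factor: PF = P/|S| = 0.9967 (lagging).

(a) P = 38.31 W  (b) Q = 3.105 VAR  (c) S = 38.44 VA  (d) PF = 0.9967 (lagging)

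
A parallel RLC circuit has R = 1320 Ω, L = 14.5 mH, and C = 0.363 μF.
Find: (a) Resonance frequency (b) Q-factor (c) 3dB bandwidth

Step 1 — Resonance: ω₀ = 1/√(LC) = 1/√(0.0145·3.63e-07) = 1.378e+04 rad/s.
Step 2 — f₀ = ω₀/(2π) = 2194 Hz.
Step 3 — Parallel Q: Q = R/(ω₀L) = 1320/(1.378e+04·0.0145) = 6.605.
Step 4 — Bandwidth: Δω = ω₀/Q = 2087 rad/s; BW = Δω/(2π) = 332.2 Hz.

(a) f₀ = 2194 Hz  (b) Q = 6.605  (c) BW = 332.2 Hz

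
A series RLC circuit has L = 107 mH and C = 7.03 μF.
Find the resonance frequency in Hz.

Step 1 — Resonance condition Im(Z)=0 gives ω₀ = 1/√(LC).
Step 2 — ω₀ = 1/√(0.107·7.03e-06) = 1153 rad/s.
Step 3 — f₀ = ω₀/(2π) = 183.5 Hz.

f₀ = 183.5 Hz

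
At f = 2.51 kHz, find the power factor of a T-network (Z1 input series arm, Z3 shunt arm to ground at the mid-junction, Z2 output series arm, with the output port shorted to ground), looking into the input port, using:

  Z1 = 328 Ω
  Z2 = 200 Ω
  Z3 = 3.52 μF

Step 1 — Angular frequency: ω = 2π·f = 2π·2510 = 1.577e+04 rad/s.
Step 2 — Component impedances:
  Z1: Z = R = 328 Ω
  Z2: Z = R = 200 Ω
  Z3: Z = 1/(jωC) = -j/(ω·C) = 0 - j18.01 Ω
Step 3 — With the output port shorted to ground, the output series arm Z2 runs from the junction to ground; the shunt arm Z3 also runs from the junction to ground. They appear in parallel: Z3 || Z2 = 1.609 - j17.87 Ω.
Step 4 — Series with input arm Z1: Z_in = Z1 + (Z3 || Z2) = 329.6 - j17.87 Ω = 330.1∠-3.1° Ω.
Step 5 — Power factor: PF = cos(φ) = Re(Z)/|Z| = 329.6/330.1 = 0.9985.
Step 6 — Type: Im(Z) = -17.87 ⇒ leading (phase φ = -3.1°).

PF = 0.9985 (leading, φ = -3.1°)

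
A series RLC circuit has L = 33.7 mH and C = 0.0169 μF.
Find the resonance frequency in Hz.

Step 1 — Resonance condition Im(Z)=0 gives ω₀ = 1/√(LC).
Step 2 — ω₀ = 1/√(0.0337·1.69e-08) = 4.19e+04 rad/s.
Step 3 — f₀ = ω₀/(2π) = 6669 Hz.

f₀ = 6669 Hz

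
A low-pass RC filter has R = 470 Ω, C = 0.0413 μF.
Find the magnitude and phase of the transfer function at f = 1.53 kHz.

Step 1 — Angular frequency: ω = 2π·1530 = 9613 rad/s.
Step 2 — Transfer function: H(jω) = 1/(1 + jωRC).
Step 3 — Denominator: 1 + jωRC = 1 + j·9613·470·4.13e-08 = 1 + j0.1866.
Step 4 — H = 0.9664 - j0.1803.
Step 5 — Magnitude: |H| = 0.983 (-0.1 dB); phase: φ = -10.6°.

|H| = 0.983 (-0.1 dB), φ = -10.6°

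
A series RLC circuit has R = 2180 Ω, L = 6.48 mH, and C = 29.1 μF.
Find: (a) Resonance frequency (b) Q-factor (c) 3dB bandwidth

Step 1 — Resonance condition Im(Z)=0 gives ω₀ = 1/√(LC).
Step 2 — ω₀ = 1/√(0.00648·2.91e-05) = 2303 rad/s.
Step 3 — f₀ = ω₀/(2π) = 366.5 Hz.
Step 4 — Series Q: Q = ω₀L/R = 2303·0.00648/2180 = 0.006845.
Step 5 — 3dB bandwidth: Δω = ω₀/Q = 3.364e+05 rad/s; BW = Δω/(2π) = 5.354e+04 Hz.

(a) f₀ = 366.5 Hz  (b) Q = 0.006845  (c) BW = 5.354e+04 Hz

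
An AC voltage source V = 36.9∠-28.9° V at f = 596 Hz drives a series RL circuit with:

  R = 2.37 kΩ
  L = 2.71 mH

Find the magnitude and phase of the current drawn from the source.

Step 1 — Angular frequency: ω = 2π·f = 2π·596 = 3745 rad/s.
Step 2 — Component impedances:
  R: Z = R = 2370 Ω
  L: Z = jωL = j·3745·0.00271 = 0 + j10.15 Ω
Step 3 — Series combination: Z_total = R + L = 2370 + j10.15 Ω = 2370∠0.2° Ω.
Step 4 — Source phasor: V = 36.9∠-28.9° V = 32.3 - j17.83 V.
Step 5 — Ohm's law: I = V / Z_total = (32.3 - j17.83) / (2370 + j10.15) = 0.0136 - j0.007583 A.
Step 6 — Convert to polar: |I| = 0.01557 A, ∠I = -29.1°.

I = 0.01557∠-29.1° A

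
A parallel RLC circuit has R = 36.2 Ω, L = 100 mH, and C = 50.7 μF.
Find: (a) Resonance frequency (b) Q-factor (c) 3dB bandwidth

Step 1 — Resonance: ω₀ = 1/√(LC) = 1/√(0.1·5.07e-05) = 444.1 rad/s.
Step 2 — f₀ = ω₀/(2π) = 70.68 Hz.
Step 3 — Parallel Q: Q = R/(ω₀L) = 36.2/(444.1·0.1) = 0.8151.
Step 4 — Bandwidth: Δω = ω₀/Q = 544.9 rad/s; BW = Δω/(2π) = 86.72 Hz.

(a) f₀ = 70.68 Hz  (b) Q = 0.8151  (c) BW = 86.72 Hz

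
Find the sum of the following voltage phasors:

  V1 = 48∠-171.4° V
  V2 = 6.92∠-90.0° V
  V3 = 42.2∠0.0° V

Step 1 — Convert each phasor to rectangular form:
  V1 = 48·(cos(-171.4°) + j·sin(-171.4°)) = -47.46 - j7.178 V
  V2 = 6.92·(cos(-90.0°) + j·sin(-90.0°)) = 0 - j6.92 V
  V3 = 42.2·(cos(0.0°) + j·sin(0.0°)) = 42.2 V
Step 2 — Sum components: V_total = -5.26 - j14.1 V.
Step 3 — Convert to polar: |V_total| = 15.05 V, ∠V_total = -110.5°.

V_total = 15.05∠-110.5° V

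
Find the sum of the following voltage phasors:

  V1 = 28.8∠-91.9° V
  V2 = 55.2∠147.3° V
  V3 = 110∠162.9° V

Step 1 — Convert each phasor to rectangular form:
  V1 = 28.8·(cos(-91.9°) + j·sin(-91.9°)) = -0.9549 - j28.78 V
  V2 = 55.2·(cos(147.3°) + j·sin(147.3°)) = -46.45 + j29.82 V
  V3 = 110·(cos(162.9°) + j·sin(162.9°)) = -105.1 + j32.34 V
Step 2 — Sum components: V_total = -152.5 + j33.38 V.
Step 3 — Convert to polar: |V_total| = 156.2 V, ∠V_total = 167.7°.

V_total = 156.2∠167.7° V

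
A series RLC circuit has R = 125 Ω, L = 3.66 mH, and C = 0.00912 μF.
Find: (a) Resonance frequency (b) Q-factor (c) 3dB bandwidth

Step 1 — Resonance: ω₀ = 1/√(LC) = 1/√(0.00366·9.12e-09) = 1.731e+05 rad/s.
Step 2 — f₀ = ω₀/(2π) = 2.755e+04 Hz.
Step 3 — Series Q: Q = ω₀L/R = 1.731e+05·0.00366/125 = 5.068.
Step 4 — Bandwidth: Δω = ω₀/Q = 3.415e+04 rad/s; BW = Δω/(2π) = 5436 Hz.

(a) f₀ = 2.755e+04 Hz  (b) Q = 5.068  (c) BW = 5436 Hz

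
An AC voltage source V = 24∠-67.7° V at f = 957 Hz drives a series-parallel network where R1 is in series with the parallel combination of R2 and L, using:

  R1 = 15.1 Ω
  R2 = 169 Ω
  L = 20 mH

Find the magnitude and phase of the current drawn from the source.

Step 1 — Angular frequency: ω = 2π·f = 2π·957 = 6013 rad/s.
Step 2 — Component impedances:
  R1: Z = R = 15.1 Ω
  R2: Z = R = 169 Ω
  L: Z = jωL = j·6013·0.02 = 0 + j120.3 Ω
Step 3 — Parallel branch: R2 || L = 1/(1/R2 + 1/L) = 56.81 + j79.83 Ω.
Step 4 — Series with R1: Z_total = R1 + (R2 || L) = 71.91 + j79.83 Ω = 107.4∠48.0° Ω.
Step 5 — Source phasor: V = 24∠-67.7° V = 9.107 - j22.21 V.
Step 6 — Ohm's law: I = V / Z_total = (9.107 - j22.21) / (71.91 + j79.83) = -0.09683 - j0.2013 A.
Step 7 — Convert to polar: |I| = 0.2234 A, ∠I = -115.7°.

I = 0.2234∠-115.7° A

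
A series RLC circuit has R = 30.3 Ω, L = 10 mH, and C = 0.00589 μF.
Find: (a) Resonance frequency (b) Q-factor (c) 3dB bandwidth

Step 1 — Resonance condition Im(Z)=0 gives ω₀ = 1/√(LC).
Step 2 — ω₀ = 1/√(0.01·5.89e-09) = 1.303e+05 rad/s.
Step 3 — f₀ = ω₀/(2π) = 2.074e+04 Hz.
Step 4 — Series Q: Q = ω₀L/R = 1.303e+05·0.01/30.3 = 43.
Step 5 — 3dB bandwidth: Δω = ω₀/Q = 3030 rad/s; BW = Δω/(2π) = 482.2 Hz.

(a) f₀ = 2.074e+04 Hz  (b) Q = 43  (c) BW = 482.2 Hz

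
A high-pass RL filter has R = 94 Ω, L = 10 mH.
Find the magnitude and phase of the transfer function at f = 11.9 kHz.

Step 1 — Angular frequency: ω = 2π·1.19e+04 = 7.477e+04 rad/s.
Step 2 — Transfer function: H(jω) = jωL/(R + jωL).
Step 3 — Numerator jωL = j·747.7; denominator R + jωL = 94 + j747.7.
Step 4 — H = 0.9844 + j0.1238.
Step 5 — Magnitude: |H| = 0.9922 (-0.1 dB); phase: φ = 7.2°.

|H| = 0.9922 (-0.1 dB), φ = 7.2°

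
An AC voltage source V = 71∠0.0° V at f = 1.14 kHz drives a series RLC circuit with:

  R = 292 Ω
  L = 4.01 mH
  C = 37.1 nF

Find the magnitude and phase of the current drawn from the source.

Step 1 — Angular frequency: ω = 2π·f = 2π·1140 = 7163 rad/s.
Step 2 — Component impedances:
  R: Z = R = 292 Ω
  L: Z = jωL = j·7163·0.00401 = 0 + j28.72 Ω
  C: Z = 1/(jωC) = -j/(ω·C) = 0 - j3763 Ω
Step 3 — Series combination: Z_total = R + L + C = 292 - j3734 Ω = 3746∠-85.5° Ω.
Step 4 — Source phasor: V = 71∠0.0° V = 71 V.
Step 5 — Ohm's law: I = V / Z_total = (71) / (292 - j3734) = 0.001478 + j0.0189 A.
Step 6 — Convert to polar: |I| = 0.01895 A, ∠I = 85.5°.

I = 0.01895∠85.5° A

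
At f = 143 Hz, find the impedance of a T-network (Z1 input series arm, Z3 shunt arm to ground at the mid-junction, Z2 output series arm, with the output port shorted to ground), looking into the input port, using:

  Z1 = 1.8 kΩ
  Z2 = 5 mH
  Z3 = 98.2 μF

Step 1 — Angular frequency: ω = 2π·f = 2π·143 = 898.5 rad/s.
Step 2 — Component impedances:
  Z1: Z = R = 1800 Ω
  Z2: Z = jωL = j·898.5·0.005 = 0 + j4.492 Ω
  Z3: Z = 1/(jωC) = -j/(ω·C) = 0 - j11.33 Ω
Step 3 — With the output port shorted to ground, the output series arm Z2 runs from the junction to ground; the shunt arm Z3 also runs from the junction to ground. They appear in parallel: Z3 || Z2 = 0 + j7.443 Ω.
Step 4 — Series with input arm Z1: Z_in = Z1 + (Z3 || Z2) = 1800 + j7.443 Ω = 1800∠0.2° Ω.

Z = 1800 + j7.443 Ω = 1800∠0.2° Ω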